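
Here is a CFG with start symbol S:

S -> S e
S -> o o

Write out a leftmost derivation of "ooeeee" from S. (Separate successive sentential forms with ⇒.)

S⇒Se⇒See⇒Seee⇒Seeee⇒ooeeee

S ⇒ Se   [S -> S e]
Se ⇒ See   [S -> S e]
See ⇒ Seee   [S -> S e]
Seee ⇒ Seeee   [S -> S e]
Seeee ⇒ ooeeee   [S -> o o]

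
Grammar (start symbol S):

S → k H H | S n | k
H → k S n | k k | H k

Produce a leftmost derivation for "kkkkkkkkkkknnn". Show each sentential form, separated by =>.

S => kHH   [S → k H H]
kHH => kHkH   [H → H k]
kHkH => kkkkH   [H → k k]
kkkkH => kkkkkSn   [H → k S n]
kkkkkSn => kkkkkSnn   [S → S n]
kkkkkSnn => kkkkkSnnn   [S → S n]
kkkkkSnnn => kkkkkkHHnnn   [S → k H H]
kkkkkkHHnnn => kkkkkkkkHnnn   [H → k k]
kkkkkkkkHnnn => kkkkkkkkHknnn   [H → H k]
kkkkkkkkHknnn => kkkkkkkkkkknnn   [H → k k]

S => kHH => kHkH => kkkkH => kkkkkSn => kkkkkSnn => kkkkkSnnn => kkkkkkHHnnn => kkkkkkkkHnnn => kkkkkkkkHknnn => kkkkkkkkkkknnn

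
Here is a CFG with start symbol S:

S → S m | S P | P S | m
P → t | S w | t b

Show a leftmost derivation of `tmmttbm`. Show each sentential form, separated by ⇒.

S ⇒ PS   [S → P S]
PS ⇒ tS   [P → t]
tS ⇒ tSm   [S → S m]
tSm ⇒ tSPm   [S → S P]
tSPm ⇒ tSPPm   [S → S P]
tSPPm ⇒ tSmPPm   [S → S m]
tSmPPm ⇒ tmmPPm   [S → m]
tmmPPm ⇒ tmmtPm   [P → t]
tmmtPm ⇒ tmmttbm   [P → t b]

S⇒PS⇒tS⇒tSm⇒tSPm⇒tSPPm⇒tSmPPm⇒tmmPPm⇒tmmtPm⇒tmmttbm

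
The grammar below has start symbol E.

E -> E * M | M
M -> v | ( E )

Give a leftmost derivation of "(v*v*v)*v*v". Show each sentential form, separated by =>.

E => E*M   [E -> E * M]
E*M => E*M*M   [E -> E * M]
E*M*M => M*M*M   [E -> M]
M*M*M => (E)*M*M   [M -> ( E )]
(E)*M*M => (E*M)*M*M   [E -> E * M]
(E*M)*M*M => (E*M*M)*M*M   [E -> E * M]
(E*M*M)*M*M => (M*M*M)*M*M   [E -> M]
(M*M*M)*M*M => (v*M*M)*M*M   [M -> v]
(v*M*M)*M*M => (v*v*M)*M*M   [M -> v]
(v*v*M)*M*M => (v*v*v)*M*M   [M -> v]
(v*v*v)*M*M => (v*v*v)*v*M   [M -> v]
(v*v*v)*v*M => (v*v*v)*v*v   [M -> v]

E => E*M => E*M*M => M*M*M => (E)*M*M => (E*M)*M*M => (E*M*M)*M*M => (M*M*M)*M*M => (v*M*M)*M*M => (v*v*M)*M*M => (v*v*v)*M*M => (v*v*v)*v*M => (v*v*v)*v*v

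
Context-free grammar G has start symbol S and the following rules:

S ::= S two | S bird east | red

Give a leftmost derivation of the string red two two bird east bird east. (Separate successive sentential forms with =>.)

S => S bird east => S bird east bird east => S two bird east bird east => S two two bird east bird east => red two two bird east bird east

S => S bird east   [S ::= S bird east]
S bird east => S bird east bird east   [S ::= S bird east]
S bird east bird east => S two bird east bird east   [S ::= S two]
S two bird east bird east => S two two bird east bird east   [S ::= S two]
S two two bird east bird east => red two two bird east bird east   [S ::= red]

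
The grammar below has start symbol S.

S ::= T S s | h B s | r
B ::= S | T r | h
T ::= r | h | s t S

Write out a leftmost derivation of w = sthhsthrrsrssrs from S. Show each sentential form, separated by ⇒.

S⇒TSs⇒stSSs⇒sthBsSs⇒sthSsSs⇒sthhBssSs⇒sthhTrssSs⇒sthhstSrssSs⇒sthhsthBsrssSs⇒sthhsthTrsrssSs⇒sthhsthrrsrssSs⇒sthhsthrrsrssrs

S ⇒ TSs   [S ::= T S s]
TSs ⇒ stSSs   [T ::= s t S]
stSSs ⇒ sthBsSs   [S ::= h B s]
sthBsSs ⇒ sthSsSs   [B ::= S]
sthSsSs ⇒ sthhBssSs   [S ::= h B s]
sthhBssSs ⇒ sthhTrssSs   [B ::= T r]
sthhTrssSs ⇒ sthhstSrssSs   [T ::= s t S]
sthhstSrssSs ⇒ sthhsthBsrssSs   [S ::= h B s]
sthhsthBsrssSs ⇒ sthhsthTrsrssSs   [B ::= T r]
sthhsthTrsrssSs ⇒ sthhsthrrsrssSs   [T ::= r]
sthhsthrrsrssSs ⇒ sthhsthrrsrssrs   [S ::= r]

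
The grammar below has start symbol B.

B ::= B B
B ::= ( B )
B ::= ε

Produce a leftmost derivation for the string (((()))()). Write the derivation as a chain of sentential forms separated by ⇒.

B ⇒ BB   [B ::= B B]
BB ⇒ (B)B   [B ::= ( B )]
(B)B ⇒ (BB)B   [B ::= B B]
(BB)B ⇒ ((B)B)B   [B ::= ( B )]
((B)B)B ⇒ (((B))B)B   [B ::= ( B )]
(((B))B)B ⇒ ((((B)))B)B   [B ::= ( B )]
((((B)))B)B ⇒ (((()))B)B   [B ::= ε]
(((()))B)B ⇒ (((()))BB)B   [B ::= B B]
(((()))BB)B ⇒ (((()))BBB)B   [B ::= B B]
(((()))BBB)B ⇒ (((()))(B)BB)B   [B ::= ( B )]
(((()))(B)BB)B ⇒ (((()))()BB)B   [B ::= ε]
(((()))()BB)B ⇒ (((()))()B)B   [B ::= ε]
(((()))()B)B ⇒ (((()))())B   [B ::= ε]
(((()))())B ⇒ (((()))())   [B ::= ε]

B⇒BB⇒(B)B⇒(BB)B⇒((B)B)B⇒(((B))B)B⇒((((B)))B)B⇒(((()))B)B⇒(((()))BB)B⇒(((()))BBB)B⇒(((()))(B)BB)B⇒(((()))()BB)B⇒(((()))()B)B⇒(((()))())B⇒(((()))())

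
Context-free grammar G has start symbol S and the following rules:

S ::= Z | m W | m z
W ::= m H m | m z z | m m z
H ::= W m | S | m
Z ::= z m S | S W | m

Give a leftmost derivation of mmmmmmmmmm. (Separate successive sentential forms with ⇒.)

S ⇒ mW   [S ::= m W]
mW ⇒ mmHm   [W ::= m H m]
mmHm ⇒ mmWmm   [H ::= W m]
mmWmm ⇒ mmmHmmm   [W ::= m H m]
mmmHmmm ⇒ mmmSmmm   [H ::= S]
mmmSmmm ⇒ mmmmWmmm   [S ::= m W]
mmmmWmmm ⇒ mmmmmHmmmm   [W ::= m H m]
mmmmmHmmmm ⇒ mmmmmmmmmm   [H ::= m]

S⇒mW⇒mmHm⇒mmWmm⇒mmmHmmm⇒mmmSmmm⇒mmmmWmmm⇒mmmmmHmmmm⇒mmmmmmmmmm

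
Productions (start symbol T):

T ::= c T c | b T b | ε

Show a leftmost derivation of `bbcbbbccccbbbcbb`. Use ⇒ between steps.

T ⇒ bTb   [T ::= b T b]
bTb ⇒ bbTbb   [T ::= b T b]
bbTbb ⇒ bbcTcbb   [T ::= c T c]
bbcTcbb ⇒ bbcbTbcbb   [T ::= b T b]
bbcbTbcbb ⇒ bbcbbTbbcbb   [T ::= b T b]
bbcbbTbbcbb ⇒ bbcbbbTbbbcbb   [T ::= b T b]
bbcbbbTbbbcbb ⇒ bbcbbbcTcbbbcbb   [T ::= c T c]
bbcbbbcTcbbbcbb ⇒ bbcbbbccTccbbbcbb   [T ::= c T c]
bbcbbbccTccbbbcbb ⇒ bbcbbbccccbbbcbb   [T ::= ε]

T ⇒ bTb ⇒ bbTbb ⇒ bbcTcbb ⇒ bbcbTbcbb ⇒ bbcbbTbbcbb ⇒ bbcbbbTbbbcbb ⇒ bbcbbbcTcbbbcbb ⇒ bbcbbbccTccbbbcbb ⇒ bbcbbbccccbbbcbb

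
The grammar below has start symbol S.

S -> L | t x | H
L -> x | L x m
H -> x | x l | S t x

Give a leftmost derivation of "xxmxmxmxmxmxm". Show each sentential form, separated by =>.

S => L => Lxm => Lxmxm => Lxmxmxm => Lxmxmxmxm => Lxmxmxmxmxm => Lxmxmxmxmxmxm => xxmxmxmxmxmxm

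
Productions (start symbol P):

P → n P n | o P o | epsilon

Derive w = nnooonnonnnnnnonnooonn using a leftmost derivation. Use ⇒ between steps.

P ⇒ nPn   [P → n P n]
nPn ⇒ nnPnn   [P → n P n]
nnPnn ⇒ nnoPonn   [P → o P o]
nnoPonn ⇒ nnooPoonn   [P → o P o]
nnooPoonn ⇒ nnoooPooonn   [P → o P o]
nnoooPooonn ⇒ nnooonPnooonn   [P → n P n]
nnooonPnooonn ⇒ nnooonnPnnooonn   [P → n P n]
nnooonnPnnooonn ⇒ nnooonnoPonnooonn   [P → o P o]
nnooonnoPonnooonn ⇒ nnooonnonPnonnooonn   [P → n P n]
nnooonnonPnonnooonn ⇒ nnooonnonnPnnonnooonn   [P → n P n]
nnooonnonnPnnonnooonn ⇒ nnooonnonnnPnnnonnooonn   [P → n P n]
nnooonnonnnPnnnonnooonn ⇒ nnooonnonnnnnnonnooonn   [P → epsilon]

P⇒nPn⇒nnPnn⇒nnoPonn⇒nnooPoonn⇒nnoooPooonn⇒nnooonPnooonn⇒nnooonnPnnooonn⇒nnooonnoPonnooonn⇒nnooonnonPnonnooonn⇒nnooonnonnPnnonnooonn⇒nnooonnonnnPnnnonnooonn⇒nnooonnonnnnnnonnooonn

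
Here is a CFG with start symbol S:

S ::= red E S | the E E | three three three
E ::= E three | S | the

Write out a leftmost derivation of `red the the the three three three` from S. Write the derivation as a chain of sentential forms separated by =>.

S => red E S   [S ::= red E S]
red E S => red S S   [E ::= S]
red S S => red the E E S   [S ::= the E E]
red the E E S => red the the E S   [E ::= the]
red the the E S => red the the the S   [E ::= the]
red the the the S => red the the the three three three   [S ::= three three three]

S => red E S => red S S => red the E E S => red the the E S => red the the the S => red the the the three three three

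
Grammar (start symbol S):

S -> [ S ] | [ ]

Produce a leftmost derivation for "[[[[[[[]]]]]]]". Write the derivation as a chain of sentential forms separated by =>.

S => [S]   [S -> [ S ]]
[S] => [[S]]   [S -> [ S ]]
[[S]] => [[[S]]]   [S -> [ S ]]
[[[S]]] => [[[[S]]]]   [S -> [ S ]]
[[[[S]]]] => [[[[[S]]]]]   [S -> [ S ]]
[[[[[S]]]]] => [[[[[[S]]]]]]   [S -> [ S ]]
[[[[[[S]]]]]] => [[[[[[[]]]]]]]   [S -> [ ]]

S=>[S]=>[[S]]=>[[[S]]]=>[[[[S]]]]=>[[[[[S]]]]]=>[[[[[[S]]]]]]=>[[[[[[[]]]]]]]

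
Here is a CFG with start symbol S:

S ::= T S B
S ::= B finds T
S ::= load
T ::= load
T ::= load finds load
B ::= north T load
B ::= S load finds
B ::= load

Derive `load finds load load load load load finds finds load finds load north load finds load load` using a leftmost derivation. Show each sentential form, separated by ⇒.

S ⇒ T S B   [S ::= T S B]
T S B ⇒ load finds load S B   [T ::= load finds load]
load finds load S B ⇒ load finds load B finds T B   [S ::= B finds T]
load finds load B finds T B ⇒ load finds load S load finds finds T B   [B ::= S load finds]
load finds load S load finds finds T B ⇒ load finds load T S B load finds finds T B   [S ::= T S B]
load finds load T S B load finds finds T B ⇒ load finds load load S B load finds finds T B   [T ::= load]
load finds load load S B load finds finds T B ⇒ load finds load load load B load finds finds T B   [S ::= load]
load finds load load load B load finds finds T B ⇒ load finds load load load load load finds finds T B   [B ::= load]
load finds load load load load load finds finds T B ⇒ load finds load load load load load finds finds load finds load B   [T ::= load finds load]
load finds load load load load load finds finds load finds load B ⇒ load finds load load load load load finds finds load finds load north T load   [B ::= north T load]
load finds load load load load load finds finds load finds load north T load ⇒ load finds load load load load load finds finds load finds load north load finds load load   [T ::= load finds load]

S ⇒ T S B ⇒ load finds load S B ⇒ load finds load B finds T B ⇒ load finds load S load finds finds T B ⇒ load finds load T S B load finds finds T B ⇒ load finds load load S B load finds finds T B ⇒ load finds load load load B load finds finds T B ⇒ load finds load load load load load finds finds T B ⇒ load finds load load load load load finds finds load finds load B ⇒ load finds load load load load load finds finds load finds load north T load ⇒ load finds load load load load load finds finds load finds load north load finds load load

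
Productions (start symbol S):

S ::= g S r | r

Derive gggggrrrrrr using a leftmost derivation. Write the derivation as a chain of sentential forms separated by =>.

S => gSr => ggSrr => gggSrrr => ggggSrrrr => gggggSrrrrr => gggggrrrrrr

S => gSr   [S ::= g S r]
gSr => ggSrr   [S ::= g S r]
ggSrr => gggSrrr   [S ::= g S r]
gggSrrr => ggggSrrrr   [S ::= g S r]
ggggSrrrr => gggggSrrrrr   [S ::= g S r]
gggggSrrrrr => gggggrrrrrr   [S ::= r]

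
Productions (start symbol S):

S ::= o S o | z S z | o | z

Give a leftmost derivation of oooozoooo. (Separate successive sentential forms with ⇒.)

S ⇒ oSo   [S ::= o S o]
oSo ⇒ ooSoo   [S ::= o S o]
ooSoo ⇒ oooSooo   [S ::= o S o]
oooSooo ⇒ ooooSoooo   [S ::= o S o]
ooooSoooo ⇒ oooozoooo   [S ::= z]

S ⇒ oSo ⇒ ooSoo ⇒ oooSooo ⇒ ooooSoooo ⇒ oooozoooo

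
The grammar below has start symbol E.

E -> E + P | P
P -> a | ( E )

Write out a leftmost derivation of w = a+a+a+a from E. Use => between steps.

E => E+P   [E -> E + P]
E+P => E+P+P   [E -> E + P]
E+P+P => E+P+P+P   [E -> E + P]
E+P+P+P => P+P+P+P   [E -> P]
P+P+P+P => a+P+P+P   [P -> a]
a+P+P+P => a+a+P+P   [P -> a]
a+a+P+P => a+a+a+P   [P -> a]
a+a+a+P => a+a+a+a   [P -> a]

E=>E+P=>E+P+P=>E+P+P+P=>P+P+P+P=>a+P+P+P=>a+a+P+P=>a+a+a+P=>a+a+a+a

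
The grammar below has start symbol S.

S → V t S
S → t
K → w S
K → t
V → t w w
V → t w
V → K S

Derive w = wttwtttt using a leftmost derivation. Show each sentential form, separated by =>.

S=>VtS=>KStS=>wSStS=>wtStS=>wtVtStS=>wttwtStS=>wttwtttS=>wttwtttt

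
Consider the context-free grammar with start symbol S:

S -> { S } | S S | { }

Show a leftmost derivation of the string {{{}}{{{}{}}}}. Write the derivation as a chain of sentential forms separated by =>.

S => {S} => {SS} => {{S}S} => {{{}}S} => {{{}}{S}} => {{{}}{{S}}} => {{{}}{{SS}}} => {{{}}{{{}S}}} => {{{}}{{{}{}}}}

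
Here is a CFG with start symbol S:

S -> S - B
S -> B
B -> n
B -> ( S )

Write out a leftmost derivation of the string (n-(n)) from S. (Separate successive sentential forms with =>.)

S => B => (S) => (S-B) => (B-B) => (n-B) => (n-(S)) => (n-(B)) => (n-(n))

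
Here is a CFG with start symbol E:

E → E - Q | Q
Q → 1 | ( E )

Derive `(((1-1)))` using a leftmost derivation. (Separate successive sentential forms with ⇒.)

E ⇒ Q   [E → Q]
Q ⇒ (E)   [Q → ( E )]
(E) ⇒ (Q)   [E → Q]
(Q) ⇒ ((E))   [Q → ( E )]
((E)) ⇒ ((Q))   [E → Q]
((Q)) ⇒ (((E)))   [Q → ( E )]
(((E))) ⇒ (((E-Q)))   [E → E - Q]
(((E-Q))) ⇒ (((Q-Q)))   [E → Q]
(((Q-Q))) ⇒ (((1-Q)))   [Q → 1]
(((1-Q))) ⇒ (((1-1)))   [Q → 1]

E ⇒ Q ⇒ (E) ⇒ (Q) ⇒ ((E)) ⇒ ((Q)) ⇒ (((E))) ⇒ (((E-Q))) ⇒ (((Q-Q))) ⇒ (((1-Q))) ⇒ (((1-1)))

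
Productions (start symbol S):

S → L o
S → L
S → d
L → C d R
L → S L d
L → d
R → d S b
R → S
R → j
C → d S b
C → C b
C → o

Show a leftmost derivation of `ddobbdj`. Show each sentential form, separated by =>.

S => L => CdR => CbdR => dSbbdR => dLobbdR => ddobbdR => ddobbdj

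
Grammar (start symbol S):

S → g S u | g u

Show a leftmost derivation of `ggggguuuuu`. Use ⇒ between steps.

S ⇒ gSu   [S → g S u]
gSu ⇒ ggSuu   [S → g S u]
ggSuu ⇒ gggSuuu   [S → g S u]
gggSuuu ⇒ ggggSuuuu   [S → g S u]
ggggSuuuu ⇒ ggggguuuuu   [S → g u]

S ⇒ gSu ⇒ ggSuu ⇒ gggSuuu ⇒ ggggSuuuu ⇒ ggggguuuuu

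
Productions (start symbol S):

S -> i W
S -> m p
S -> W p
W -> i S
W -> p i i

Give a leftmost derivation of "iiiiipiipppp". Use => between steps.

S => Wp   [S -> W p]
Wp => iSp   [W -> i S]
iSp => iWpp   [S -> W p]
iWpp => iiSpp   [W -> i S]
iiSpp => iiWppp   [S -> W p]
iiWppp => iiiSppp   [W -> i S]
iiiSppp => iiiWpppp   [S -> W p]
iiiWpppp => iiiiSpppp   [W -> i S]
iiiiSpppp => iiiiiWpppp   [S -> i W]
iiiiiWpppp => iiiiipiipppp   [W -> p i i]

S => Wp => iSp => iWpp => iiSpp => iiWppp => iiiSppp => iiiWpppp => iiiiSpppp => iiiiiWpppp => iiiiipiipppp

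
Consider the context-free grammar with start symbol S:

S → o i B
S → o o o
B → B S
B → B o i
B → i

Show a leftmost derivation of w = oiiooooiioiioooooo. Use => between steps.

S=>oiB=>oiBS=>oiBSS=>oiiSS=>oiioooS=>oiiooooiB=>oiiooooiBS=>oiiooooiBSS=>oiiooooiBSSS=>oiiooooiiSSS=>oiiooooiioiBSS=>oiiooooiioiiSS=>oiiooooiioiioooS=>oiiooooiioiioooooo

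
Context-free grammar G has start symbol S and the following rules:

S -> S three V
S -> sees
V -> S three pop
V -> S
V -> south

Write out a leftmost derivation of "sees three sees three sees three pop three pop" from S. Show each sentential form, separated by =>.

S => S three V => sees three V => sees three S three pop => sees three S three V three pop => sees three sees three V three pop => sees three sees three S three pop three pop => sees three sees three sees three pop three pop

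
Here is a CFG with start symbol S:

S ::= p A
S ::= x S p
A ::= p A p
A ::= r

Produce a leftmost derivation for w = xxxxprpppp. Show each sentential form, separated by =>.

S => xSp   [S ::= x S p]
xSp => xxSpp   [S ::= x S p]
xxSpp => xxxSppp   [S ::= x S p]
xxxSppp => xxxxSpppp   [S ::= x S p]
xxxxSpppp => xxxxpApppp   [S ::= p A]
xxxxpApppp => xxxxprpppp   [A ::= r]

S => xSp => xxSpp => xxxSppp => xxxxSpppp => xxxxpApppp => xxxxprpppp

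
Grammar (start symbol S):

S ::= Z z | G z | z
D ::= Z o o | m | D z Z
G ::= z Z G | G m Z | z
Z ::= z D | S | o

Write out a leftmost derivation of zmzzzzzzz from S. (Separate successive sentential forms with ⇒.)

S ⇒ Zz ⇒ Sz ⇒ Zzz ⇒ zDzz ⇒ zDzZzz ⇒ zmzZzz ⇒ zmzSzz ⇒ zmzGzzz ⇒ zmzzZGzzz ⇒ zmzzSGzzz ⇒ zmzzzGzzz ⇒ zmzzzzzzz

S ⇒ Zz   [S ::= Z z]
Zz ⇒ Sz   [Z ::= S]
Sz ⇒ Zzz   [S ::= Z z]
Zzz ⇒ zDzz   [Z ::= z D]
zDzz ⇒ zDzZzz   [D ::= D z Z]
zDzZzz ⇒ zmzZzz   [D ::= m]
zmzZzz ⇒ zmzSzz   [Z ::= S]
zmzSzz ⇒ zmzGzzz   [S ::= G z]
zmzGzzz ⇒ zmzzZGzzz   [G ::= z Z G]
zmzzZGzzz ⇒ zmzzSGzzz   [Z ::= S]
zmzzSGzzz ⇒ zmzzzGzzz   [S ::= z]
zmzzzGzzz ⇒ zmzzzzzzz   [G ::= z]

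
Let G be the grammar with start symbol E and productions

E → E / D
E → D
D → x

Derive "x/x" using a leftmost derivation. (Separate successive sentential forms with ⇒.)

E ⇒ E/D   [E → E / D]
E/D ⇒ D/D   [E → D]
D/D ⇒ x/D   [D → x]
x/D ⇒ x/x   [D → x]

E ⇒ E/D ⇒ D/D ⇒ x/D ⇒ x/x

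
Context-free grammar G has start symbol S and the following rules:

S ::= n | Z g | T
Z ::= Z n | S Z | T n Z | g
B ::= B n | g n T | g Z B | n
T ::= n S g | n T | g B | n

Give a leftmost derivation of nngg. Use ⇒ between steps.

S ⇒ Zg ⇒ SZg ⇒ TZg ⇒ nTZg ⇒ nnZg ⇒ nngg

S ⇒ Zg   [S ::= Z g]
Zg ⇒ SZg   [Z ::= S Z]
SZg ⇒ TZg   [S ::= T]
TZg ⇒ nTZg   [T ::= n T]
nTZg ⇒ nnZg   [T ::= n]
nnZg ⇒ nngg   [Z ::= g]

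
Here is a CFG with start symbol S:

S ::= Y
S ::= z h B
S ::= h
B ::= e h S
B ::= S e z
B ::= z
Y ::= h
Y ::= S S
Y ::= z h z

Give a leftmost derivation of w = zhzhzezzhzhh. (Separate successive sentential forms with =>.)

S => Y => SS => YS => SSS => YSS => SSSS => zhBSSS => zhSezSSS => zhzhBezSSS => zhzhzezSSS => zhzhzezYSS => zhzhzezzhzSS => zhzhzezzhzhS => zhzhzezzhzhh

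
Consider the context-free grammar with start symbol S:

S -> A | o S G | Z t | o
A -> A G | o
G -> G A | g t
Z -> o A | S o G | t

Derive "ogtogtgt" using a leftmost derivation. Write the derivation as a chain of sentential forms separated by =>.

S=>A=>AG=>oG=>oGA=>ogtA=>ogtAG=>ogtAGG=>ogtoGG=>ogtogtG=>ogtogtgt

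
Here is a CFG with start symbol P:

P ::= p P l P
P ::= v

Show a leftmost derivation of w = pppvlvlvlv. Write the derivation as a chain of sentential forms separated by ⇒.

P ⇒ pPlP   [P ::= p P l P]
pPlP ⇒ ppPlPlP   [P ::= p P l P]
ppPlPlP ⇒ pppPlPlPlP   [P ::= p P l P]
pppPlPlPlP ⇒ pppvlPlPlP   [P ::= v]
pppvlPlPlP ⇒ pppvlvlPlP   [P ::= v]
pppvlvlPlP ⇒ pppvlvlvlP   [P ::= v]
pppvlvlvlP ⇒ pppvlvlvlv   [P ::= v]

P ⇒ pPlP ⇒ ppPlPlP ⇒ pppPlPlPlP ⇒ pppvlPlPlP ⇒ pppvlvlPlP ⇒ pppvlvlvlP ⇒ pppvlvlvlv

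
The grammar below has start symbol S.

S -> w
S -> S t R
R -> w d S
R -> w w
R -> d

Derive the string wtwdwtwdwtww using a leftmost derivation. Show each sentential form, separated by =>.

S => StR => StRtR => StRtRtR => wtRtRtR => wtwdStRtR => wtwdwtRtR => wtwdwtwdStR => wtwdwtwdwtR => wtwdwtwdwtww

S => StR   [S -> S t R]
StR => StRtR   [S -> S t R]
StRtR => StRtRtR   [S -> S t R]
StRtRtR => wtRtRtR   [S -> w]
wtRtRtR => wtwdStRtR   [R -> w d S]
wtwdStRtR => wtwdwtRtR   [S -> w]
wtwdwtRtR => wtwdwtwdStR   [R -> w d S]
wtwdwtwdStR => wtwdwtwdwtR   [S -> w]
wtwdwtwdwtR => wtwdwtwdwtww   [R -> w w]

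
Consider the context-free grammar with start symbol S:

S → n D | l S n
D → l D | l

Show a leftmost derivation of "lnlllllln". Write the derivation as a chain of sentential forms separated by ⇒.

S ⇒ lSn   [S → l S n]
lSn ⇒ lnDn   [S → n D]
lnDn ⇒ lnlDn   [D → l D]
lnlDn ⇒ lnllDn   [D → l D]
lnllDn ⇒ lnlllDn   [D → l D]
lnlllDn ⇒ lnllllDn   [D → l D]
lnllllDn ⇒ lnlllllDn   [D → l D]
lnlllllDn ⇒ lnlllllln   [D → l]

S⇒lSn⇒lnDn⇒lnlDn⇒lnllDn⇒lnlllDn⇒lnllllDn⇒lnlllllDn⇒lnlllllln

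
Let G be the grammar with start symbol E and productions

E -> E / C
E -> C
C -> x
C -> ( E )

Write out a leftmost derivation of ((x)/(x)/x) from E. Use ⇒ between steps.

E ⇒ C   [E -> C]
C ⇒ (E)   [C -> ( E )]
(E) ⇒ (E/C)   [E -> E / C]
(E/C) ⇒ (E/C/C)   [E -> E / C]
(E/C/C) ⇒ (C/C/C)   [E -> C]
(C/C/C) ⇒ ((E)/C/C)   [C -> ( E )]
((E)/C/C) ⇒ ((C)/C/C)   [E -> C]
((C)/C/C) ⇒ ((x)/C/C)   [C -> x]
((x)/C/C) ⇒ ((x)/(E)/C)   [C -> ( E )]
((x)/(E)/C) ⇒ ((x)/(C)/C)   [E -> C]
((x)/(C)/C) ⇒ ((x)/(x)/C)   [C -> x]
((x)/(x)/C) ⇒ ((x)/(x)/x)   [C -> x]

E⇒C⇒(E)⇒(E/C)⇒(E/C/C)⇒(C/C/C)⇒((E)/C/C)⇒((C)/C/C)⇒((x)/C/C)⇒((x)/(E)/C)⇒((x)/(C)/C)⇒((x)/(x)/C)⇒((x)/(x)/x)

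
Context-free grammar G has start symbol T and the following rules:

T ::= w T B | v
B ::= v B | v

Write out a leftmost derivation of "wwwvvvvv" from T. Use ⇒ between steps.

T ⇒ wTB ⇒ wwTBB ⇒ wwwTBBB ⇒ wwwvBBB ⇒ wwwvvBB ⇒ wwwvvvBB ⇒ wwwvvvvB ⇒ wwwvvvvv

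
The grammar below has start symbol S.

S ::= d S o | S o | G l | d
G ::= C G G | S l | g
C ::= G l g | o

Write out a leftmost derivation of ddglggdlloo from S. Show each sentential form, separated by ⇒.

S ⇒ dSo   [S ::= d S o]
dSo ⇒ ddSoo   [S ::= d S o]
ddSoo ⇒ ddGloo   [S ::= G l]
ddGloo ⇒ ddCGGloo   [G ::= C G G]
ddCGGloo ⇒ ddGlgGGloo   [C ::= G l g]
ddGlgGGloo ⇒ ddglgGGloo   [G ::= g]
ddglgGGloo ⇒ ddglggGloo   [G ::= g]
ddglggGloo ⇒ ddglggSlloo   [G ::= S l]
ddglggSlloo ⇒ ddglggdlloo   [S ::= d]

S ⇒ dSo ⇒ ddSoo ⇒ ddGloo ⇒ ddCGGloo ⇒ ddGlgGGloo ⇒ ddglgGGloo ⇒ ddglggGloo ⇒ ddglggSlloo ⇒ ddglggdlloo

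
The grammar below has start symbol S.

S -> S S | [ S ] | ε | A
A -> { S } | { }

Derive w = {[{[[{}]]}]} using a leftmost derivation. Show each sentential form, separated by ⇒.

S⇒A⇒{S}⇒{[S]}⇒{[A]}⇒{[{S}]}⇒{[{[S]}]}⇒{[{[[S]]}]}⇒{[{[[A]]}]}⇒{[{[[{S}]]}]}⇒{[{[[{}]]}]}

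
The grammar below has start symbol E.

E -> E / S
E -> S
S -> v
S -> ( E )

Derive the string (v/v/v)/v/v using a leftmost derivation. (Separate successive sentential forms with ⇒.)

E⇒E/S⇒E/S/S⇒S/S/S⇒(E)/S/S⇒(E/S)/S/S⇒(E/S/S)/S/S⇒(S/S/S)/S/S⇒(v/S/S)/S/S⇒(v/v/S)/S/S⇒(v/v/v)/S/S⇒(v/v/v)/v/S⇒(v/v/v)/v/v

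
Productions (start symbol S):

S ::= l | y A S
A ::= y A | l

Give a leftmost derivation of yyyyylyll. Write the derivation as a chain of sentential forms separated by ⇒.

S ⇒ yAS ⇒ yyAS ⇒ yyyAS ⇒ yyyyAS ⇒ yyyyyAS ⇒ yyyyylS ⇒ yyyyylyAS ⇒ yyyyylylS ⇒ yyyyylyll

S ⇒ yAS   [S ::= y A S]
yAS ⇒ yyAS   [A ::= y A]
yyAS ⇒ yyyAS   [A ::= y A]
yyyAS ⇒ yyyyAS   [A ::= y A]
yyyyAS ⇒ yyyyyAS   [A ::= y A]
yyyyyAS ⇒ yyyyylS   [A ::= l]
yyyyylS ⇒ yyyyylyAS   [S ::= y A S]
yyyyylyAS ⇒ yyyyylylS   [A ::= l]
yyyyylylS ⇒ yyyyylyll   [S ::= l]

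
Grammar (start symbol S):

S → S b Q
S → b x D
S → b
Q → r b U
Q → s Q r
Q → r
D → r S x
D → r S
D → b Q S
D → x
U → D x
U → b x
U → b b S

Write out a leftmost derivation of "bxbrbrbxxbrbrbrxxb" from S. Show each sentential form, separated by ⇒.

S ⇒ bxD ⇒ bxbQS ⇒ bxbrbUS ⇒ bxbrbDxS ⇒ bxbrbrSxxS ⇒ bxbrbrSbQxxS ⇒ bxbrbrSbQbQxxS ⇒ bxbrbrSbQbQbQxxS ⇒ bxbrbrbxDbQbQbQxxS ⇒ bxbrbrbxxbQbQbQxxS ⇒ bxbrbrbxxbrbQbQxxS ⇒ bxbrbrbxxbrbrbQxxS ⇒ bxbrbrbxxbrbrbrxxS ⇒ bxbrbrbxxbrbrbrxxb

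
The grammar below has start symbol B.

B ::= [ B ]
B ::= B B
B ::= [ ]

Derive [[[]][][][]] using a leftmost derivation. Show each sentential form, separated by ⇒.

B ⇒ [B] ⇒ [BB] ⇒ [BBB] ⇒ [BBBB] ⇒ [[B]BBB] ⇒ [[[]]BBB] ⇒ [[[]][]BB] ⇒ [[[]][][]B] ⇒ [[[]][][][]]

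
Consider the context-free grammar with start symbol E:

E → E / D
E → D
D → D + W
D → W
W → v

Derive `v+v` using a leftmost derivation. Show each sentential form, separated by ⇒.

E ⇒ D   [E → D]
D ⇒ D+W   [D → D + W]
D+W ⇒ W+W   [D → W]
W+W ⇒ v+W   [W → v]
v+W ⇒ v+v   [W → v]

E ⇒ D ⇒ D+W ⇒ W+W ⇒ v+W ⇒ v+v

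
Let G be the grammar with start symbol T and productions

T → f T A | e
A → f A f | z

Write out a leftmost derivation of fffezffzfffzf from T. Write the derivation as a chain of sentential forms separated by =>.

T=>fTA=>ffTAA=>fffTAAA=>fffeAAA=>fffezAA=>fffezfAfA=>fffezffAffA=>fffezffzffA=>fffezffzfffAf=>fffezffzfffzf

T => fTA   [T → f T A]
fTA => ffTAA   [T → f T A]
ffTAA => fffTAAA   [T → f T A]
fffTAAA => fffeAAA   [T → e]
fffeAAA => fffezAA   [A → z]
fffezAA => fffezfAfA   [A → f A f]
fffezfAfA => fffezffAffA   [A → f A f]
fffezffAffA => fffezffzffA   [A → z]
fffezffzffA => fffezffzfffAf   [A → f A f]
fffezffzfffAf => fffezffzfffzf   [A → z]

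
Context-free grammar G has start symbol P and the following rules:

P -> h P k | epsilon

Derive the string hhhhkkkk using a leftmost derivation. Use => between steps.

P => hPk => hhPkk => hhhPkkk => hhhhPkkkk => hhhhkkkk

P => hPk   [P -> h P k]
hPk => hhPkk   [P -> h P k]
hhPkk => hhhPkkk   [P -> h P k]
hhhPkkk => hhhhPkkkk   [P -> h P k]
hhhhPkkkk => hhhhkkkk   [P -> epsilon]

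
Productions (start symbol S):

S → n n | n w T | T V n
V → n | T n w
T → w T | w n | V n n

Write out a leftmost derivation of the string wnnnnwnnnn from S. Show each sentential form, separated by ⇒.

S ⇒ TVn ⇒ VnnVn ⇒ TnwnnVn ⇒ wTnwnnVn ⇒ wVnnnwnnVn ⇒ wnnnnwnnVn ⇒ wnnnnwnnnn

S ⇒ TVn   [S → T V n]
TVn ⇒ VnnVn   [T → V n n]
VnnVn ⇒ TnwnnVn   [V → T n w]
TnwnnVn ⇒ wTnwnnVn   [T → w T]
wTnwnnVn ⇒ wVnnnwnnVn   [T → V n n]
wVnnnwnnVn ⇒ wnnnnwnnVn   [V → n]
wnnnnwnnVn ⇒ wnnnnwnnnn   [V → n]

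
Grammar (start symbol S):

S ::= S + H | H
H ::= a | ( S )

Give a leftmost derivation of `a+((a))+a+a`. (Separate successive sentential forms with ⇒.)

S⇒S+H⇒S+H+H⇒S+H+H+H⇒H+H+H+H⇒a+H+H+H⇒a+(S)+H+H⇒a+(H)+H+H⇒a+((S))+H+H⇒a+((H))+H+H⇒a+((a))+H+H⇒a+((a))+a+H⇒a+((a))+a+a

S ⇒ S+H   [S ::= S + H]
S+H ⇒ S+H+H   [S ::= S + H]
S+H+H ⇒ S+H+H+H   [S ::= S + H]
S+H+H+H ⇒ H+H+H+H   [S ::= H]
H+H+H+H ⇒ a+H+H+H   [H ::= a]
a+H+H+H ⇒ a+(S)+H+H   [H ::= ( S )]
a+(S)+H+H ⇒ a+(H)+H+H   [S ::= H]
a+(H)+H+H ⇒ a+((S))+H+H   [H ::= ( S )]
a+((S))+H+H ⇒ a+((H))+H+H   [S ::= H]
a+((H))+H+H ⇒ a+((a))+H+H   [H ::= a]
a+((a))+H+H ⇒ a+((a))+a+H   [H ::= a]
a+((a))+a+H ⇒ a+((a))+a+a   [H ::= a]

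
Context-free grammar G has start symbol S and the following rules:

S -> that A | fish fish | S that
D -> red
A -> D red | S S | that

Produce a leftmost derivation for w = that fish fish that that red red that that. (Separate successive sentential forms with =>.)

S => that A   [S -> that A]
that A => that S S   [A -> S S]
that S S => that fish fish S   [S -> fish fish]
that fish fish S => that fish fish that A   [S -> that A]
that fish fish that A => that fish fish that S S   [A -> S S]
that fish fish that S S => that fish fish that that A S   [S -> that A]
that fish fish that that A S => that fish fish that that D red S   [A -> D red]
that fish fish that that D red S => that fish fish that that red red S   [D -> red]
that fish fish that that red red S => that fish fish that that red red that A   [S -> that A]
that fish fish that that red red that A => that fish fish that that red red that that   [A -> that]

S => that A => that S S => that fish fish S => that fish fish that A => that fish fish that S S => that fish fish that that A S => that fish fish that that D red S => that fish fish that that red red S => that fish fish that that red red that A => that fish fish that that red red that that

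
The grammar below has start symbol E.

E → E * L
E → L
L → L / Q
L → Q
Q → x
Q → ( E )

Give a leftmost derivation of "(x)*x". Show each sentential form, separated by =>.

E => E*L => L*L => Q*L => (E)*L => (L)*L => (Q)*L => (x)*L => (x)*Q => (x)*x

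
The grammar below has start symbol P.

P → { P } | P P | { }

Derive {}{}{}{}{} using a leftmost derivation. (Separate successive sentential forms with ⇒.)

P ⇒ PP ⇒ PPP ⇒ PPPP ⇒ {}PPP ⇒ {}PPPP ⇒ {}{}PPP ⇒ {}{}{}PP ⇒ {}{}{}{}P ⇒ {}{}{}{}{}

P ⇒ PP   [P → P P]
PP ⇒ PPP   [P → P P]
PPP ⇒ PPPP   [P → P P]
PPPP ⇒ {}PPP   [P → { }]
{}PPP ⇒ {}PPPP   [P → P P]
{}PPPP ⇒ {}{}PPP   [P → { }]
{}{}PPP ⇒ {}{}{}PP   [P → { }]
{}{}{}PP ⇒ {}{}{}{}P   [P → { }]
{}{}{}{}P ⇒ {}{}{}{}{}   [P → { }]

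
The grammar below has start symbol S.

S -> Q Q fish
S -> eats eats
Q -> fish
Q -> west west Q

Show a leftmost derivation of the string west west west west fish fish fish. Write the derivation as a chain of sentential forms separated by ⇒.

S ⇒ Q Q fish ⇒ west west Q Q fish ⇒ west west west west Q Q fish ⇒ west west west west fish Q fish ⇒ west west west west fish fish fish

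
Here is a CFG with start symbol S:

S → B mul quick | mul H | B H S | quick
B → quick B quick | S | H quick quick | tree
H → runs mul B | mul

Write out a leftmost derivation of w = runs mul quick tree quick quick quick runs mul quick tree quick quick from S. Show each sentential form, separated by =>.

S => B H S   [S → B H S]
B H S => H quick quick H S   [B → H quick quick]
H quick quick H S => runs mul B quick quick H S   [H → runs mul B]
runs mul B quick quick H S => runs mul quick B quick quick quick H S   [B → quick B quick]
runs mul quick B quick quick quick H S => runs mul quick tree quick quick quick H S   [B → tree]
runs mul quick tree quick quick quick H S => runs mul quick tree quick quick quick runs mul B S   [H → runs mul B]
runs mul quick tree quick quick quick runs mul B S => runs mul quick tree quick quick quick runs mul quick B quick S   [B → quick B quick]
runs mul quick tree quick quick quick runs mul quick B quick S => runs mul quick tree quick quick quick runs mul quick tree quick S   [B → tree]
runs mul quick tree quick quick quick runs mul quick tree quick S => runs mul quick tree quick quick quick runs mul quick tree quick quick   [S → quick]

S => B H S => H quick quick H S => runs mul B quick quick H S => runs mul quick B quick quick quick H S => runs mul quick tree quick quick quick H S => runs mul quick tree quick quick quick runs mul B S => runs mul quick tree quick quick quick runs mul quick B quick S => runs mul quick tree quick quick quick runs mul quick tree quick S => runs mul quick tree quick quick quick runs mul quick tree quick quick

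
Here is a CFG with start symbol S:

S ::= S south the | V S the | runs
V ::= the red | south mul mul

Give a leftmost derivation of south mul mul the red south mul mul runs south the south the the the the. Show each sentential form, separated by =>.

S => V S the => south mul mul S the => south mul mul V S the the => south mul mul the red S the the => south mul mul the red V S the the the => south mul mul the red south mul mul S the the the => south mul mul the red south mul mul S south the the the the => south mul mul the red south mul mul S south the south the the the the => south mul mul the red south mul mul runs south the south the the the the

S => V S the   [S ::= V S the]
V S the => south mul mul S the   [V ::= south mul mul]
south mul mul S the => south mul mul V S the the   [S ::= V S the]
south mul mul V S the the => south mul mul the red S the the   [V ::= the red]
south mul mul the red S the the => south mul mul the red V S the the the   [S ::= V S the]
south mul mul the red V S the the the => south mul mul the red south mul mul S the the the   [V ::= south mul mul]
south mul mul the red south mul mul S the the the => south mul mul the red south mul mul S south the the the the   [S ::= S south the]
south mul mul the red south mul mul S south the the the the => south mul mul the red south mul mul S south the south the the the the   [S ::= S south the]
south mul mul the red south mul mul S south the south the the the the => south mul mul the red south mul mul runs south the south the the the the   [S ::= runs]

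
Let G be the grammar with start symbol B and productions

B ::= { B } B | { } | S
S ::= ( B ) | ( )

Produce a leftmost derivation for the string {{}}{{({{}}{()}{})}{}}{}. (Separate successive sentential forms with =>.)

B => {B}B => {{}}B => {{}}{B}B => {{}}{{B}B}B => {{}}{{S}B}B => {{}}{{(B)}B}B => {{}}{{({B}B)}B}B => {{}}{{({{}}B)}B}B => {{}}{{({{}}{B}B)}B}B => {{}}{{({{}}{S}B)}B}B => {{}}{{({{}}{()}B)}B}B => {{}}{{({{}}{()}{})}B}B => {{}}{{({{}}{()}{})}{}}B => {{}}{{({{}}{()}{})}{}}{}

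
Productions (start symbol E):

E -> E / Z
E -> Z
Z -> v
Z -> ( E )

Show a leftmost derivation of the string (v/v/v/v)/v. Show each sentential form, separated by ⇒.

E ⇒ E/Z   [E -> E / Z]
E/Z ⇒ Z/Z   [E -> Z]
Z/Z ⇒ (E)/Z   [Z -> ( E )]
(E)/Z ⇒ (E/Z)/Z   [E -> E / Z]
(E/Z)/Z ⇒ (E/Z/Z)/Z   [E -> E / Z]
(E/Z/Z)/Z ⇒ (E/Z/Z/Z)/Z   [E -> E / Z]
(E/Z/Z/Z)/Z ⇒ (Z/Z/Z/Z)/Z   [E -> Z]
(Z/Z/Z/Z)/Z ⇒ (v/Z/Z/Z)/Z   [Z -> v]
(v/Z/Z/Z)/Z ⇒ (v/v/Z/Z)/Z   [Z -> v]
(v/v/Z/Z)/Z ⇒ (v/v/v/Z)/Z   [Z -> v]
(v/v/v/Z)/Z ⇒ (v/v/v/v)/Z   [Z -> v]
(v/v/v/v)/Z ⇒ (v/v/v/v)/v   [Z -> v]

E⇒E/Z⇒Z/Z⇒(E)/Z⇒(E/Z)/Z⇒(E/Z/Z)/Z⇒(E/Z/Z/Z)/Z⇒(Z/Z/Z/Z)/Z⇒(v/Z/Z/Z)/Z⇒(v/v/Z/Z)/Z⇒(v/v/v/Z)/Z⇒(v/v/v/v)/Z⇒(v/v/v/v)/v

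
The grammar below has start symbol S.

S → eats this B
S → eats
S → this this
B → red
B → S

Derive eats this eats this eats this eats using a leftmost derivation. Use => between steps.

S => eats this B   [S → eats this B]
eats this B => eats this S   [B → S]
eats this S => eats this eats this B   [S → eats this B]
eats this eats this B => eats this eats this S   [B → S]
eats this eats this S => eats this eats this eats this B   [S → eats this B]
eats this eats this eats this B => eats this eats this eats this S   [B → S]
eats this eats this eats this S => eats this eats this eats this eats   [S → eats]

S => eats this B => eats this S => eats this eats this B => eats this eats this S => eats this eats this eats this B => eats this eats this eats this S => eats this eats this eats this eats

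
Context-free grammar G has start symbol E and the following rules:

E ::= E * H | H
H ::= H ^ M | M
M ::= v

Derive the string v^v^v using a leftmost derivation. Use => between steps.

E => H   [E ::= H]
H => H^M   [H ::= H ^ M]
H^M => H^M^M   [H ::= H ^ M]
H^M^M => M^M^M   [H ::= M]
M^M^M => v^M^M   [M ::= v]
v^M^M => v^v^M   [M ::= v]
v^v^M => v^v^v   [M ::= v]

E=>H=>H^M=>H^M^M=>M^M^M=>v^M^M=>v^v^M=>v^v^v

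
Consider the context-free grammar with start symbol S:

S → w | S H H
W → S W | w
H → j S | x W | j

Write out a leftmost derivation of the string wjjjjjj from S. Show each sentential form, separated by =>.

S=>SHH=>SHHHH=>SHHHHHH=>wHHHHHH=>wjHHHHH=>wjjHHHH=>wjjjHHH=>wjjjjHH=>wjjjjjH=>wjjjjjj

S => SHH   [S → S H H]
SHH => SHHHH   [S → S H H]
SHHHH => SHHHHHH   [S → S H H]
SHHHHHH => wHHHHHH   [S → w]
wHHHHHH => wjHHHHH   [H → j]
wjHHHHH => wjjHHHH   [H → j]
wjjHHHH => wjjjHHH   [H → j]
wjjjHHH => wjjjjHH   [H → j]
wjjjjHH => wjjjjjH   [H → j]
wjjjjjH => wjjjjjj   [H → j]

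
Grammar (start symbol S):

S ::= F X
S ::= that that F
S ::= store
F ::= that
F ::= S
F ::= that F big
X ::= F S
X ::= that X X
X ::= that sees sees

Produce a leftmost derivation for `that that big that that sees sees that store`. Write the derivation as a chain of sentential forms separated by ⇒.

S ⇒ F X   [S ::= F X]
F X ⇒ that F big X   [F ::= that F big]
that F big X ⇒ that that big X   [F ::= that]
that that big X ⇒ that that big that X X   [X ::= that X X]
that that big that X X ⇒ that that big that that sees sees X   [X ::= that sees sees]
that that big that that sees sees X ⇒ that that big that that sees sees F S   [X ::= F S]
that that big that that sees sees F S ⇒ that that big that that sees sees that S   [F ::= that]
that that big that that sees sees that S ⇒ that that big that that sees sees that store   [S ::= store]

S ⇒ F X ⇒ that F big X ⇒ that that big X ⇒ that that big that X X ⇒ that that big that that sees sees X ⇒ that that big that that sees sees F S ⇒ that that big that that sees sees that S ⇒ that that big that that sees sees that store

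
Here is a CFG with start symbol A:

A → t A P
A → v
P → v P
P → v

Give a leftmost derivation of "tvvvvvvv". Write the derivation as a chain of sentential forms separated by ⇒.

A ⇒ tAP ⇒ tvP ⇒ tvvP ⇒ tvvvP ⇒ tvvvvP ⇒ tvvvvvP ⇒ tvvvvvvP ⇒ tvvvvvvv

A ⇒ tAP   [A → t A P]
tAP ⇒ tvP   [A → v]
tvP ⇒ tvvP   [P → v P]
tvvP ⇒ tvvvP   [P → v P]
tvvvP ⇒ tvvvvP   [P → v P]
tvvvvP ⇒ tvvvvvP   [P → v P]
tvvvvvP ⇒ tvvvvvvP   [P → v P]
tvvvvvvP ⇒ tvvvvvvv   [P → v]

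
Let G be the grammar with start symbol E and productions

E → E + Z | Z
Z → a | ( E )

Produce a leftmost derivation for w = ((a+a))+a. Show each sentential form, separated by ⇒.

E ⇒ E+Z ⇒ Z+Z ⇒ (E)+Z ⇒ (Z)+Z ⇒ ((E))+Z ⇒ ((E+Z))+Z ⇒ ((Z+Z))+Z ⇒ ((a+Z))+Z ⇒ ((a+a))+Z ⇒ ((a+a))+a

E ⇒ E+Z   [E → E + Z]
E+Z ⇒ Z+Z   [E → Z]
Z+Z ⇒ (E)+Z   [Z → ( E )]
(E)+Z ⇒ (Z)+Z   [E → Z]
(Z)+Z ⇒ ((E))+Z   [Z → ( E )]
((E))+Z ⇒ ((E+Z))+Z   [E → E + Z]
((E+Z))+Z ⇒ ((Z+Z))+Z   [E → Z]
((Z+Z))+Z ⇒ ((a+Z))+Z   [Z → a]
((a+Z))+Z ⇒ ((a+a))+Z   [Z → a]
((a+a))+Z ⇒ ((a+a))+a   [Z → a]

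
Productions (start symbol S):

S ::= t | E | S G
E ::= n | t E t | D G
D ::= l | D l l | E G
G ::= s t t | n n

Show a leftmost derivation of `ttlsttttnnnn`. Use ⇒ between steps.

S ⇒ SG   [S ::= S G]
SG ⇒ SGG   [S ::= S G]
SGG ⇒ EGG   [S ::= E]
EGG ⇒ tEtGG   [E ::= t E t]
tEtGG ⇒ ttEttGG   [E ::= t E t]
ttEttGG ⇒ ttDGttGG   [E ::= D G]
ttDGttGG ⇒ ttlGttGG   [D ::= l]
ttlGttGG ⇒ ttlsttttGG   [G ::= s t t]
ttlsttttGG ⇒ ttlsttttnnG   [G ::= n n]
ttlsttttnnG ⇒ ttlsttttnnnn   [G ::= n n]

S ⇒ SG ⇒ SGG ⇒ EGG ⇒ tEtGG ⇒ ttEttGG ⇒ ttDGttGG ⇒ ttlGttGG ⇒ ttlsttttGG ⇒ ttlsttttnnG ⇒ ttlsttttnnnn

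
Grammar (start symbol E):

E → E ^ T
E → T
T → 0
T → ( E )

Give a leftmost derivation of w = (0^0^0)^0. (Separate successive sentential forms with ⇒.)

E ⇒ E^T ⇒ T^T ⇒ (E)^T ⇒ (E^T)^T ⇒ (E^T^T)^T ⇒ (T^T^T)^T ⇒ (0^T^T)^T ⇒ (0^0^T)^T ⇒ (0^0^0)^T ⇒ (0^0^0)^0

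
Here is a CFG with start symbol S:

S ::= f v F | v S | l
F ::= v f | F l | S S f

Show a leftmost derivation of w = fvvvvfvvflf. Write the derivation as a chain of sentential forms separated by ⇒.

S ⇒ fvF   [S ::= f v F]
fvF ⇒ fvSSf   [F ::= S S f]
fvSSf ⇒ fvvSSf   [S ::= v S]
fvvSSf ⇒ fvvvSSf   [S ::= v S]
fvvvSSf ⇒ fvvvvSSf   [S ::= v S]
fvvvvSSf ⇒ fvvvvfvFSf   [S ::= f v F]
fvvvvfvFSf ⇒ fvvvvfvvfSf   [F ::= v f]
fvvvvfvvfSf ⇒ fvvvvfvvflf   [S ::= l]

S ⇒ fvF ⇒ fvSSf ⇒ fvvSSf ⇒ fvvvSSf ⇒ fvvvvSSf ⇒ fvvvvfvFSf ⇒ fvvvvfvvfSf ⇒ fvvvvfvvflf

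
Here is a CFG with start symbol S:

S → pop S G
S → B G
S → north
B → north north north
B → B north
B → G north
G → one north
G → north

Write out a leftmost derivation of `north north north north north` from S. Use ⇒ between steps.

S ⇒ B G   [S → B G]
B G ⇒ B north G   [B → B north]
B north G ⇒ B north north G   [B → B north]
B north north G ⇒ G north north north G   [B → G north]
G north north north G ⇒ north north north north G   [G → north]
north north north north G ⇒ north north north north north   [G → north]

S ⇒ B G ⇒ B north G ⇒ B north north G ⇒ G north north north G ⇒ north north north north G ⇒ north north north north north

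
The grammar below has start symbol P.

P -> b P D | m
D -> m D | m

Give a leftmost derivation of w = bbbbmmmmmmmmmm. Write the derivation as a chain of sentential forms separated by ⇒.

P ⇒ bPD ⇒ bbPDD ⇒ bbbPDDD ⇒ bbbbPDDDD ⇒ bbbbmDDDD ⇒ bbbbmmDDDD ⇒ bbbbmmmDDD ⇒ bbbbmmmmDDD ⇒ bbbbmmmmmDDD ⇒ bbbbmmmmmmDD ⇒ bbbbmmmmmmmDD ⇒ bbbbmmmmmmmmD ⇒ bbbbmmmmmmmmmD ⇒ bbbbmmmmmmmmmm

P ⇒ bPD   [P -> b P D]
bPD ⇒ bbPDD   [P -> b P D]
bbPDD ⇒ bbbPDDD   [P -> b P D]
bbbPDDD ⇒ bbbbPDDDD   [P -> b P D]
bbbbPDDDD ⇒ bbbbmDDDD   [P -> m]
bbbbmDDDD ⇒ bbbbmmDDDD   [D -> m D]
bbbbmmDDDD ⇒ bbbbmmmDDD   [D -> m]
bbbbmmmDDD ⇒ bbbbmmmmDDD   [D -> m D]
bbbbmmmmDDD ⇒ bbbbmmmmmDDD   [D -> m D]
bbbbmmmmmDDD ⇒ bbbbmmmmmmDD   [D -> m]
bbbbmmmmmmDD ⇒ bbbbmmmmmmmDD   [D -> m D]
bbbbmmmmmmmDD ⇒ bbbbmmmmmmmmD   [D -> m]
bbbbmmmmmmmmD ⇒ bbbbmmmmmmmmmD   [D -> m D]
bbbbmmmmmmmmmD ⇒ bbbbmmmmmmmmmm   [D -> m]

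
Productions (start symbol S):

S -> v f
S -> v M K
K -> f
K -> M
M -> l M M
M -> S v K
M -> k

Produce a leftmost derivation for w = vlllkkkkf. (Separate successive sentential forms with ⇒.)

S ⇒ vMK   [S -> v M K]
vMK ⇒ vlMMK   [M -> l M M]
vlMMK ⇒ vllMMMK   [M -> l M M]
vllMMMK ⇒ vlllMMMMK   [M -> l M M]
vlllMMMMK ⇒ vlllkMMMK   [M -> k]
vlllkMMMK ⇒ vlllkkMMK   [M -> k]
vlllkkMMK ⇒ vlllkkkMK   [M -> k]
vlllkkkMK ⇒ vlllkkkkK   [M -> k]
vlllkkkkK ⇒ vlllkkkkf   [K -> f]

S ⇒ vMK ⇒ vlMMK ⇒ vllMMMK ⇒ vlllMMMMK ⇒ vlllkMMMK ⇒ vlllkkMMK ⇒ vlllkkkMK ⇒ vlllkkkkK ⇒ vlllkkkkf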